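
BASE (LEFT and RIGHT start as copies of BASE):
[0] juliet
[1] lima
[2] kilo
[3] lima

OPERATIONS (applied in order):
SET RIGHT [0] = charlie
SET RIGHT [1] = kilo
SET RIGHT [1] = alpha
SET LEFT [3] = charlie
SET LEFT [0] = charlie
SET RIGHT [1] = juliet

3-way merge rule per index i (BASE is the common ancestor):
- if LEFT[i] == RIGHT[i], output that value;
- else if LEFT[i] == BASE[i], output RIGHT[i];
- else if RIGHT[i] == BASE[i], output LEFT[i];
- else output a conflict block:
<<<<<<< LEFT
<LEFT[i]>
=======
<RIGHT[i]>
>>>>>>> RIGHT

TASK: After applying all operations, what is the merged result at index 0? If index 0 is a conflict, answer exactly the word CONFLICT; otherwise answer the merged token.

Final LEFT:  [charlie, lima, kilo, charlie]
Final RIGHT: [charlie, juliet, kilo, lima]
i=0: L=charlie R=charlie -> agree -> charlie
i=1: L=lima=BASE, R=juliet -> take RIGHT -> juliet
i=2: L=kilo R=kilo -> agree -> kilo
i=3: L=charlie, R=lima=BASE -> take LEFT -> charlie
Index 0 -> charlie

Answer: charlie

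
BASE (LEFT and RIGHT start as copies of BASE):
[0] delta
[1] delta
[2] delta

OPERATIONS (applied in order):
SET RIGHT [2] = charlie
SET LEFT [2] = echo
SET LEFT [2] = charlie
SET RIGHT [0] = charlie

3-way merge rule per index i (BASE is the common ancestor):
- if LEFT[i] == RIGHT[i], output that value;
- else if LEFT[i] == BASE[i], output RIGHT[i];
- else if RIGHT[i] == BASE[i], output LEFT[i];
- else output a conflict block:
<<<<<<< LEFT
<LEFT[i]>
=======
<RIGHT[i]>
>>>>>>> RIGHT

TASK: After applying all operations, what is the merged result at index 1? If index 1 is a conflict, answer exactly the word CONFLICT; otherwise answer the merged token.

Answer: delta

Derivation:
Final LEFT:  [delta, delta, charlie]
Final RIGHT: [charlie, delta, charlie]
i=0: L=delta=BASE, R=charlie -> take RIGHT -> charlie
i=1: L=delta R=delta -> agree -> delta
i=2: L=charlie R=charlie -> agree -> charlie
Index 1 -> delta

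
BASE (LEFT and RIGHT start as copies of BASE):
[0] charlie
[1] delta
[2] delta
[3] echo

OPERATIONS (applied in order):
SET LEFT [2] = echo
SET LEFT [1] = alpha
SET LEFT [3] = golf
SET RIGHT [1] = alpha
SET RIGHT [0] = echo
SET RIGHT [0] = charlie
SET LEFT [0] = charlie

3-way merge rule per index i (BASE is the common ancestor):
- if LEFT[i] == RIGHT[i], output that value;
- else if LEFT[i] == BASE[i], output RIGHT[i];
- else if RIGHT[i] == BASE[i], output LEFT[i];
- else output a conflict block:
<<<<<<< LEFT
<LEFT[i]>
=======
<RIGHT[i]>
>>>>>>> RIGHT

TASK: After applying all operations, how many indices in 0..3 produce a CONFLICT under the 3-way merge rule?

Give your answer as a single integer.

Answer: 0

Derivation:
Final LEFT:  [charlie, alpha, echo, golf]
Final RIGHT: [charlie, alpha, delta, echo]
i=0: L=charlie R=charlie -> agree -> charlie
i=1: L=alpha R=alpha -> agree -> alpha
i=2: L=echo, R=delta=BASE -> take LEFT -> echo
i=3: L=golf, R=echo=BASE -> take LEFT -> golf
Conflict count: 0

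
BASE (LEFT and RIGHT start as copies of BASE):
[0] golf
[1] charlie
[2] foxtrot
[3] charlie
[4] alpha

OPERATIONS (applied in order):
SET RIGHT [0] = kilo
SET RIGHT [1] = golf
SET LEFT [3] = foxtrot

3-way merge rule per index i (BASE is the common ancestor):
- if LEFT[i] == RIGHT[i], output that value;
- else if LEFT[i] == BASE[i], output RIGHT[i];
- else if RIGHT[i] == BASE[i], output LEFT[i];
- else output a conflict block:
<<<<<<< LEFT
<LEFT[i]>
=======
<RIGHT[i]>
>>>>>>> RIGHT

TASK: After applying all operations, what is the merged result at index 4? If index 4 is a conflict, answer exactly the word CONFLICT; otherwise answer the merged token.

Final LEFT:  [golf, charlie, foxtrot, foxtrot, alpha]
Final RIGHT: [kilo, golf, foxtrot, charlie, alpha]
i=0: L=golf=BASE, R=kilo -> take RIGHT -> kilo
i=1: L=charlie=BASE, R=golf -> take RIGHT -> golf
i=2: L=foxtrot R=foxtrot -> agree -> foxtrot
i=3: L=foxtrot, R=charlie=BASE -> take LEFT -> foxtrot
i=4: L=alpha R=alpha -> agree -> alpha
Index 4 -> alpha

Answer: alpha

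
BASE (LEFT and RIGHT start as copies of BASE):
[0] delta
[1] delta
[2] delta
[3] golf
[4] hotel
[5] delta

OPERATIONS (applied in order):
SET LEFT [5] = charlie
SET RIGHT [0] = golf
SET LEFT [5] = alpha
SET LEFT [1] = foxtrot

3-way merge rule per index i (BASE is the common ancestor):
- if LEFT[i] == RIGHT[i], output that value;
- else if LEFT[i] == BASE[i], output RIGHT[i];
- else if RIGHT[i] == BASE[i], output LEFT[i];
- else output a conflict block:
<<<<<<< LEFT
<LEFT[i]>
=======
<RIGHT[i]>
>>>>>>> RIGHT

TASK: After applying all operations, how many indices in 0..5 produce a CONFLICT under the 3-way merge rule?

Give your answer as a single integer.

Answer: 0

Derivation:
Final LEFT:  [delta, foxtrot, delta, golf, hotel, alpha]
Final RIGHT: [golf, delta, delta, golf, hotel, delta]
i=0: L=delta=BASE, R=golf -> take RIGHT -> golf
i=1: L=foxtrot, R=delta=BASE -> take LEFT -> foxtrot
i=2: L=delta R=delta -> agree -> delta
i=3: L=golf R=golf -> agree -> golf
i=4: L=hotel R=hotel -> agree -> hotel
i=5: L=alpha, R=delta=BASE -> take LEFT -> alpha
Conflict count: 0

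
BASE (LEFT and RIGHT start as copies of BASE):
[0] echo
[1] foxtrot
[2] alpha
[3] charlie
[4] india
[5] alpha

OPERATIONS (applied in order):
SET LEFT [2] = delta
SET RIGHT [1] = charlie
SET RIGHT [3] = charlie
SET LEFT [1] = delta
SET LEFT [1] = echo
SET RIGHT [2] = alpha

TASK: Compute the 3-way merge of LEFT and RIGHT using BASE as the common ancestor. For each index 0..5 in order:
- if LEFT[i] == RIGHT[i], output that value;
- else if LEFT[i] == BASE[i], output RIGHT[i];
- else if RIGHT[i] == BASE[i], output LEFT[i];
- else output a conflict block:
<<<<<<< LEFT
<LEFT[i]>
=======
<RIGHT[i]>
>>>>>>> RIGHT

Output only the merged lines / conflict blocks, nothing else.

Answer: echo
<<<<<<< LEFT
echo
=======
charlie
>>>>>>> RIGHT
delta
charlie
india
alpha

Derivation:
Final LEFT:  [echo, echo, delta, charlie, india, alpha]
Final RIGHT: [echo, charlie, alpha, charlie, india, alpha]
i=0: L=echo R=echo -> agree -> echo
i=1: BASE=foxtrot L=echo R=charlie all differ -> CONFLICT
i=2: L=delta, R=alpha=BASE -> take LEFT -> delta
i=3: L=charlie R=charlie -> agree -> charlie
i=4: L=india R=india -> agree -> india
i=5: L=alpha R=alpha -> agree -> alpha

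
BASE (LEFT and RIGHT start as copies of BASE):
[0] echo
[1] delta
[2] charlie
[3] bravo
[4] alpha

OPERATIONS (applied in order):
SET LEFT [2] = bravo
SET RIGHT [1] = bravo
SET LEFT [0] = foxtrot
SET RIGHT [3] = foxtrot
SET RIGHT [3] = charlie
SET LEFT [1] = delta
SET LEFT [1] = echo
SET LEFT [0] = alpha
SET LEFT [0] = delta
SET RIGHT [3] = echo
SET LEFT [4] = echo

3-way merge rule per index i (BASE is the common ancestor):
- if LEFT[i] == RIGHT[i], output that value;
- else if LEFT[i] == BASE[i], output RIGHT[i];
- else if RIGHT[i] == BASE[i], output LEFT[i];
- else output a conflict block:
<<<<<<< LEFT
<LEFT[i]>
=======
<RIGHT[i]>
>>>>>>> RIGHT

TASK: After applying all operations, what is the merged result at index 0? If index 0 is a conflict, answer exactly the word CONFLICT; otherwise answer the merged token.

Final LEFT:  [delta, echo, bravo, bravo, echo]
Final RIGHT: [echo, bravo, charlie, echo, alpha]
i=0: L=delta, R=echo=BASE -> take LEFT -> delta
i=1: BASE=delta L=echo R=bravo all differ -> CONFLICT
i=2: L=bravo, R=charlie=BASE -> take LEFT -> bravo
i=3: L=bravo=BASE, R=echo -> take RIGHT -> echo
i=4: L=echo, R=alpha=BASE -> take LEFT -> echo
Index 0 -> delta

Answer: delta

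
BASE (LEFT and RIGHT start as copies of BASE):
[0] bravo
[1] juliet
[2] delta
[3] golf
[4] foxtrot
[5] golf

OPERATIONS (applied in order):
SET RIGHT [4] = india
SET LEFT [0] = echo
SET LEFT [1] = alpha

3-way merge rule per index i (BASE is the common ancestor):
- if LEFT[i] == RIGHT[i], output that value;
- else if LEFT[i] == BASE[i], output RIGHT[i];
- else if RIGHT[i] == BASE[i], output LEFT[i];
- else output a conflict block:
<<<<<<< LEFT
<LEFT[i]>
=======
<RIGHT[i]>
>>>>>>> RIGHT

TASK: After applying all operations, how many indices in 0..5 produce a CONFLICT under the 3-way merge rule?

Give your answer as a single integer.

Answer: 0

Derivation:
Final LEFT:  [echo, alpha, delta, golf, foxtrot, golf]
Final RIGHT: [bravo, juliet, delta, golf, india, golf]
i=0: L=echo, R=bravo=BASE -> take LEFT -> echo
i=1: L=alpha, R=juliet=BASE -> take LEFT -> alpha
i=2: L=delta R=delta -> agree -> delta
i=3: L=golf R=golf -> agree -> golf
i=4: L=foxtrot=BASE, R=india -> take RIGHT -> india
i=5: L=golf R=golf -> agree -> golf
Conflict count: 0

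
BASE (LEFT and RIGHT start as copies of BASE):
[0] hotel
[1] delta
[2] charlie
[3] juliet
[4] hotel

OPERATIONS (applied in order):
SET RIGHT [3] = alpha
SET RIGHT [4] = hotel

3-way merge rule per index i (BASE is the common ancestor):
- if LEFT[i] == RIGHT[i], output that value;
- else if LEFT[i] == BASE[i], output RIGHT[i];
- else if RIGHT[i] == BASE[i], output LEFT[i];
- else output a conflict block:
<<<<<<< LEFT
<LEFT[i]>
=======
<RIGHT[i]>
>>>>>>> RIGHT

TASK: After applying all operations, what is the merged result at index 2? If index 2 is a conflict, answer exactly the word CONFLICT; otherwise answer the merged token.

Answer: charlie

Derivation:
Final LEFT:  [hotel, delta, charlie, juliet, hotel]
Final RIGHT: [hotel, delta, charlie, alpha, hotel]
i=0: L=hotel R=hotel -> agree -> hotel
i=1: L=delta R=delta -> agree -> delta
i=2: L=charlie R=charlie -> agree -> charlie
i=3: L=juliet=BASE, R=alpha -> take RIGHT -> alpha
i=4: L=hotel R=hotel -> agree -> hotel
Index 2 -> charlie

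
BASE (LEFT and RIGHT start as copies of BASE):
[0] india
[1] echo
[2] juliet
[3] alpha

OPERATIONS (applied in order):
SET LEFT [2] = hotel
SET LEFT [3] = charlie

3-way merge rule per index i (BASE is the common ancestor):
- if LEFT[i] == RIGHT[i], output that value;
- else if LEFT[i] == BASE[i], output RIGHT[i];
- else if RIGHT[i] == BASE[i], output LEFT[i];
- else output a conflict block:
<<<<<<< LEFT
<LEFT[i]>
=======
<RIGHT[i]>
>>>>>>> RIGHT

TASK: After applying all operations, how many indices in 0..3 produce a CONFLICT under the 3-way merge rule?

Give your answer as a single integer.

Final LEFT:  [india, echo, hotel, charlie]
Final RIGHT: [india, echo, juliet, alpha]
i=0: L=india R=india -> agree -> india
i=1: L=echo R=echo -> agree -> echo
i=2: L=hotel, R=juliet=BASE -> take LEFT -> hotel
i=3: L=charlie, R=alpha=BASE -> take LEFT -> charlie
Conflict count: 0

Answer: 0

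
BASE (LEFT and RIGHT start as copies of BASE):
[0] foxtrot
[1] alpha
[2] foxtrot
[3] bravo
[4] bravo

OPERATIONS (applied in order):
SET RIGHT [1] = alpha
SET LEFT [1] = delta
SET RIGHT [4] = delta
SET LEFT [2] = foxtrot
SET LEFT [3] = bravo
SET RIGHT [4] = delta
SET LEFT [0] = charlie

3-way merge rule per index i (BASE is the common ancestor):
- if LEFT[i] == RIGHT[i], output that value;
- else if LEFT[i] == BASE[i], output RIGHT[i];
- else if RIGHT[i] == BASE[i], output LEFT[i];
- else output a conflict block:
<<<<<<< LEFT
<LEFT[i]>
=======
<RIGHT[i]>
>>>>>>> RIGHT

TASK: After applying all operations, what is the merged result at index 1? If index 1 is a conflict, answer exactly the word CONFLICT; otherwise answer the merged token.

Answer: delta

Derivation:
Final LEFT:  [charlie, delta, foxtrot, bravo, bravo]
Final RIGHT: [foxtrot, alpha, foxtrot, bravo, delta]
i=0: L=charlie, R=foxtrot=BASE -> take LEFT -> charlie
i=1: L=delta, R=alpha=BASE -> take LEFT -> delta
i=2: L=foxtrot R=foxtrot -> agree -> foxtrot
i=3: L=bravo R=bravo -> agree -> bravo
i=4: L=bravo=BASE, R=delta -> take RIGHT -> delta
Index 1 -> delta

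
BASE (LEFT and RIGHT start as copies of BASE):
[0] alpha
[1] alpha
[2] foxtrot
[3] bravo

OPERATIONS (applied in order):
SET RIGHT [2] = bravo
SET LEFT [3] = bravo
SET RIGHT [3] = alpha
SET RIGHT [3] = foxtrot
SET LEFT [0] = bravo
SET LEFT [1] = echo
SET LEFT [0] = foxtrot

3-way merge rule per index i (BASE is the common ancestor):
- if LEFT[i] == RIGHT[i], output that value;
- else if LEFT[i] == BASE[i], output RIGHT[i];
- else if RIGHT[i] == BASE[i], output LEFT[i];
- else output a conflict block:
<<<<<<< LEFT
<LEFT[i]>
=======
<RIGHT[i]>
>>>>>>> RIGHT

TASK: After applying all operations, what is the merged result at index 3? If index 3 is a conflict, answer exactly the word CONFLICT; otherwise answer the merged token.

Answer: foxtrot

Derivation:
Final LEFT:  [foxtrot, echo, foxtrot, bravo]
Final RIGHT: [alpha, alpha, bravo, foxtrot]
i=0: L=foxtrot, R=alpha=BASE -> take LEFT -> foxtrot
i=1: L=echo, R=alpha=BASE -> take LEFT -> echo
i=2: L=foxtrot=BASE, R=bravo -> take RIGHT -> bravo
i=3: L=bravo=BASE, R=foxtrot -> take RIGHT -> foxtrot
Index 3 -> foxtrot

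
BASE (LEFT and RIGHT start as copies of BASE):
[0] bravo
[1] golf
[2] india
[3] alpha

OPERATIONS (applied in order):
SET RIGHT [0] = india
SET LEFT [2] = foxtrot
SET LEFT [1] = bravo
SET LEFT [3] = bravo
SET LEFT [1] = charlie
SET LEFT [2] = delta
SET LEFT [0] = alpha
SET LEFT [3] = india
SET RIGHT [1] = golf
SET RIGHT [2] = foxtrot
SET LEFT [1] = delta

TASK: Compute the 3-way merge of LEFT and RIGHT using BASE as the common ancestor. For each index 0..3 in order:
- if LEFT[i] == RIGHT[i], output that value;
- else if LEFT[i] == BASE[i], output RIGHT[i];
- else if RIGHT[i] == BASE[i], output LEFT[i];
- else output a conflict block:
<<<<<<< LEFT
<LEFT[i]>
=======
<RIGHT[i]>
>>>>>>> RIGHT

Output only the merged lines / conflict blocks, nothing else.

Final LEFT:  [alpha, delta, delta, india]
Final RIGHT: [india, golf, foxtrot, alpha]
i=0: BASE=bravo L=alpha R=india all differ -> CONFLICT
i=1: L=delta, R=golf=BASE -> take LEFT -> delta
i=2: BASE=india L=delta R=foxtrot all differ -> CONFLICT
i=3: L=india, R=alpha=BASE -> take LEFT -> india

Answer: <<<<<<< LEFT
alpha
=======
india
>>>>>>> RIGHT
delta
<<<<<<< LEFT
delta
=======
foxtrot
>>>>>>> RIGHT
india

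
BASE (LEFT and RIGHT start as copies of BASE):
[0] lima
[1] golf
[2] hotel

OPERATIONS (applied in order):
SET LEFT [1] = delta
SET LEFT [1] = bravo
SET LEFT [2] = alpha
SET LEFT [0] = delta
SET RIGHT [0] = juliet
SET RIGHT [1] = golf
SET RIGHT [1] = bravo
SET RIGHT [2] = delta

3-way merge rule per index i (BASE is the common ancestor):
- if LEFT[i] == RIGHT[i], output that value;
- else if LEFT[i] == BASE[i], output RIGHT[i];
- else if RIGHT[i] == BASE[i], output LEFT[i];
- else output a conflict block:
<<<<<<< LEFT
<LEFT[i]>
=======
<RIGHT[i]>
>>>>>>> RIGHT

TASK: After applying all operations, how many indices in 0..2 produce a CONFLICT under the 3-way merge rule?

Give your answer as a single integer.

Final LEFT:  [delta, bravo, alpha]
Final RIGHT: [juliet, bravo, delta]
i=0: BASE=lima L=delta R=juliet all differ -> CONFLICT
i=1: L=bravo R=bravo -> agree -> bravo
i=2: BASE=hotel L=alpha R=delta all differ -> CONFLICT
Conflict count: 2

Answer: 2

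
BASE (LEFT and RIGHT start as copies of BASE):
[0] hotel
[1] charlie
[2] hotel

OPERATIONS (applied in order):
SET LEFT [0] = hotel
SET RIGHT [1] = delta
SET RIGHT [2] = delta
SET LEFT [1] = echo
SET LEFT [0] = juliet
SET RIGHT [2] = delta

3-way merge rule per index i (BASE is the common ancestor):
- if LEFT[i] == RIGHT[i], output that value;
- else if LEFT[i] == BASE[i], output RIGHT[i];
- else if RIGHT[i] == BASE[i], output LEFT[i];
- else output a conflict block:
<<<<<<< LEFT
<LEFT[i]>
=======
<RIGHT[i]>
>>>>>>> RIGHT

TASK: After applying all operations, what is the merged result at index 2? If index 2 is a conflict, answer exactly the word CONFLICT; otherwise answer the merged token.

Final LEFT:  [juliet, echo, hotel]
Final RIGHT: [hotel, delta, delta]
i=0: L=juliet, R=hotel=BASE -> take LEFT -> juliet
i=1: BASE=charlie L=echo R=delta all differ -> CONFLICT
i=2: L=hotel=BASE, R=delta -> take RIGHT -> delta
Index 2 -> delta

Answer: delta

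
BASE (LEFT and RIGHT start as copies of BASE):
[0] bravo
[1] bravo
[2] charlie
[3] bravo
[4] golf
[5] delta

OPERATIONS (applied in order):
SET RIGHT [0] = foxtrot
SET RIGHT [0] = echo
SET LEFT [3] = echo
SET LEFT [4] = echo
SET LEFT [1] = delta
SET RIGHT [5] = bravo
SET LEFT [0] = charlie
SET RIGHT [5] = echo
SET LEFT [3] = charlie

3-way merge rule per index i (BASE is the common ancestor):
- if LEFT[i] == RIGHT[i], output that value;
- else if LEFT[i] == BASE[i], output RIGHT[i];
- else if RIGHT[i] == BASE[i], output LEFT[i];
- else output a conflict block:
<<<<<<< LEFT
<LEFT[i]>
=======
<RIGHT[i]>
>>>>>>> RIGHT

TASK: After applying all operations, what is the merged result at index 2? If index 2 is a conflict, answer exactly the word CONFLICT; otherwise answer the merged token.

Final LEFT:  [charlie, delta, charlie, charlie, echo, delta]
Final RIGHT: [echo, bravo, charlie, bravo, golf, echo]
i=0: BASE=bravo L=charlie R=echo all differ -> CONFLICT
i=1: L=delta, R=bravo=BASE -> take LEFT -> delta
i=2: L=charlie R=charlie -> agree -> charlie
i=3: L=charlie, R=bravo=BASE -> take LEFT -> charlie
i=4: L=echo, R=golf=BASE -> take LEFT -> echo
i=5: L=delta=BASE, R=echo -> take RIGHT -> echo
Index 2 -> charlie

Answer: charlie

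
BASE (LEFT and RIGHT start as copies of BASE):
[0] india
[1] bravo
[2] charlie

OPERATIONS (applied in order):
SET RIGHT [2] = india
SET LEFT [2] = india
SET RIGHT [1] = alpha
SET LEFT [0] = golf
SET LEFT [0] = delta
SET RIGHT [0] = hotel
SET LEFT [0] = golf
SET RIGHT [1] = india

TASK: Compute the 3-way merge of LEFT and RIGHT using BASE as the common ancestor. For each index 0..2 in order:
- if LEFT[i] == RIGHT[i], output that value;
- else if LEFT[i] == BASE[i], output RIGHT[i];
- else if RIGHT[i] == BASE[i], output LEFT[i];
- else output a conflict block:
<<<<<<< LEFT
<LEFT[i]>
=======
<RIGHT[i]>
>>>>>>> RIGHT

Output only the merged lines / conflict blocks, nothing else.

Answer: <<<<<<< LEFT
golf
=======
hotel
>>>>>>> RIGHT
india
india

Derivation:
Final LEFT:  [golf, bravo, india]
Final RIGHT: [hotel, india, india]
i=0: BASE=india L=golf R=hotel all differ -> CONFLICT
i=1: L=bravo=BASE, R=india -> take RIGHT -> india
i=2: L=india R=india -> agree -> india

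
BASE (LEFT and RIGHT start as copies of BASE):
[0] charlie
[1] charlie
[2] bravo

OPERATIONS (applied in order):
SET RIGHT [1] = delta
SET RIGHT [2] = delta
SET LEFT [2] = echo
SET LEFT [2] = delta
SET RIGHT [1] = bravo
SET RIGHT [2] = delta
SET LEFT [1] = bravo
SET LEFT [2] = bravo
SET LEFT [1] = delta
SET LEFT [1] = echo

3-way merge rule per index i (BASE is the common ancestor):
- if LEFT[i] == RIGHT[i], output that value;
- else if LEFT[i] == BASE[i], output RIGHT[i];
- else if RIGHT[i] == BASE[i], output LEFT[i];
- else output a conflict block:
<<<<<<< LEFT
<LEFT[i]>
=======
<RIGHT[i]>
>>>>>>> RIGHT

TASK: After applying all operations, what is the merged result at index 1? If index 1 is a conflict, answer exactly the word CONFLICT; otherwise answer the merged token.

Answer: CONFLICT

Derivation:
Final LEFT:  [charlie, echo, bravo]
Final RIGHT: [charlie, bravo, delta]
i=0: L=charlie R=charlie -> agree -> charlie
i=1: BASE=charlie L=echo R=bravo all differ -> CONFLICT
i=2: L=bravo=BASE, R=delta -> take RIGHT -> delta
Index 1 -> CONFLICT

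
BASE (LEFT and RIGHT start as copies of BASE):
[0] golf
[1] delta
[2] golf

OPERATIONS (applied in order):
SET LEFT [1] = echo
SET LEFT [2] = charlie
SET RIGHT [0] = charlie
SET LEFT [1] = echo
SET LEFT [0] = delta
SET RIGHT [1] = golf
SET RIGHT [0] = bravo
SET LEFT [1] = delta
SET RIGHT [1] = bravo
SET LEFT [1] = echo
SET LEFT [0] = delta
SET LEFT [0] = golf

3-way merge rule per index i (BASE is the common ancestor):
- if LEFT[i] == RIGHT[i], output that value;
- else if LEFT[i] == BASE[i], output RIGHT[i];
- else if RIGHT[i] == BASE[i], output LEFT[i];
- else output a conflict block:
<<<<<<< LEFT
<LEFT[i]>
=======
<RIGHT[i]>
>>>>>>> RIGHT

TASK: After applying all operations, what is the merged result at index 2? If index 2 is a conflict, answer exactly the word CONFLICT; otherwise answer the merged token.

Answer: charlie

Derivation:
Final LEFT:  [golf, echo, charlie]
Final RIGHT: [bravo, bravo, golf]
i=0: L=golf=BASE, R=bravo -> take RIGHT -> bravo
i=1: BASE=delta L=echo R=bravo all differ -> CONFLICT
i=2: L=charlie, R=golf=BASE -> take LEFT -> charlie
Index 2 -> charlie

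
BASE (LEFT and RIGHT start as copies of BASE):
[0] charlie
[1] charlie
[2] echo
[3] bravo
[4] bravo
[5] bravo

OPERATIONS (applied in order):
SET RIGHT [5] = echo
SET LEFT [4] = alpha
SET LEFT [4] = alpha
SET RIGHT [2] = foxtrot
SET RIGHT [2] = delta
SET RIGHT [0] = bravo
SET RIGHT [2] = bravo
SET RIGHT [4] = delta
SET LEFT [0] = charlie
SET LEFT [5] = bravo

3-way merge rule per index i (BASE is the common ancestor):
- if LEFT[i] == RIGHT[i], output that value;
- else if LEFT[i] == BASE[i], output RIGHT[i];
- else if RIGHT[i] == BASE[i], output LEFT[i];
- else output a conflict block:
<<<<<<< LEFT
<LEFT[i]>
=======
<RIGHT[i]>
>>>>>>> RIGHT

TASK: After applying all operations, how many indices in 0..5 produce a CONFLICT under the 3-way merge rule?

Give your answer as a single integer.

Answer: 1

Derivation:
Final LEFT:  [charlie, charlie, echo, bravo, alpha, bravo]
Final RIGHT: [bravo, charlie, bravo, bravo, delta, echo]
i=0: L=charlie=BASE, R=bravo -> take RIGHT -> bravo
i=1: L=charlie R=charlie -> agree -> charlie
i=2: L=echo=BASE, R=bravo -> take RIGHT -> bravo
i=3: L=bravo R=bravo -> agree -> bravo
i=4: BASE=bravo L=alpha R=delta all differ -> CONFLICT
i=5: L=bravo=BASE, R=echo -> take RIGHT -> echo
Conflict count: 1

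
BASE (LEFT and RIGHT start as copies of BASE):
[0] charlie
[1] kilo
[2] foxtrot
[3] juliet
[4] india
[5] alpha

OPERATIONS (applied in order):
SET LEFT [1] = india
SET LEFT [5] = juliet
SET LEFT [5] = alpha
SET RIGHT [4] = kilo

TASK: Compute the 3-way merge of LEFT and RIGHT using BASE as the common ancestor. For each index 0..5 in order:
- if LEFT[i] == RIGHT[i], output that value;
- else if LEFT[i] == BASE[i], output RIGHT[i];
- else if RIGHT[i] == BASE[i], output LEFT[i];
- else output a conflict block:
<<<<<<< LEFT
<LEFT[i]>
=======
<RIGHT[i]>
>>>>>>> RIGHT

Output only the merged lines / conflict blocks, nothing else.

Final LEFT:  [charlie, india, foxtrot, juliet, india, alpha]
Final RIGHT: [charlie, kilo, foxtrot, juliet, kilo, alpha]
i=0: L=charlie R=charlie -> agree -> charlie
i=1: L=india, R=kilo=BASE -> take LEFT -> india
i=2: L=foxtrot R=foxtrot -> agree -> foxtrot
i=3: L=juliet R=juliet -> agree -> juliet
i=4: L=india=BASE, R=kilo -> take RIGHT -> kilo
i=5: L=alpha R=alpha -> agree -> alpha

Answer: charlie
india
foxtrot
juliet
kilo
alpha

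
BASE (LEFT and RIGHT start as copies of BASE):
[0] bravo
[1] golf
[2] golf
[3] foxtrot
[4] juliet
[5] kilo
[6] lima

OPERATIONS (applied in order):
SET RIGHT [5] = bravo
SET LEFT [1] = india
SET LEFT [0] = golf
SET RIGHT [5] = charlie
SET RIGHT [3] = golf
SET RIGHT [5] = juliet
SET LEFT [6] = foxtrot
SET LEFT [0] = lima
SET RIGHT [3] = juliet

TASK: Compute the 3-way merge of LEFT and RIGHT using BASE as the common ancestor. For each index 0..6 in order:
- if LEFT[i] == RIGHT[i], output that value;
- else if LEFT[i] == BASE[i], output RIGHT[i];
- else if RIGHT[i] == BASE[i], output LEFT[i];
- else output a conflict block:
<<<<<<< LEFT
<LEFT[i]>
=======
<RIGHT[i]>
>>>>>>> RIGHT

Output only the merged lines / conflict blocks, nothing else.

Final LEFT:  [lima, india, golf, foxtrot, juliet, kilo, foxtrot]
Final RIGHT: [bravo, golf, golf, juliet, juliet, juliet, lima]
i=0: L=lima, R=bravo=BASE -> take LEFT -> lima
i=1: L=india, R=golf=BASE -> take LEFT -> india
i=2: L=golf R=golf -> agree -> golf
i=3: L=foxtrot=BASE, R=juliet -> take RIGHT -> juliet
i=4: L=juliet R=juliet -> agree -> juliet
i=5: L=kilo=BASE, R=juliet -> take RIGHT -> juliet
i=6: L=foxtrot, R=lima=BASE -> take LEFT -> foxtrot

Answer: lima
india
golf
juliet
juliet
juliet
foxtrot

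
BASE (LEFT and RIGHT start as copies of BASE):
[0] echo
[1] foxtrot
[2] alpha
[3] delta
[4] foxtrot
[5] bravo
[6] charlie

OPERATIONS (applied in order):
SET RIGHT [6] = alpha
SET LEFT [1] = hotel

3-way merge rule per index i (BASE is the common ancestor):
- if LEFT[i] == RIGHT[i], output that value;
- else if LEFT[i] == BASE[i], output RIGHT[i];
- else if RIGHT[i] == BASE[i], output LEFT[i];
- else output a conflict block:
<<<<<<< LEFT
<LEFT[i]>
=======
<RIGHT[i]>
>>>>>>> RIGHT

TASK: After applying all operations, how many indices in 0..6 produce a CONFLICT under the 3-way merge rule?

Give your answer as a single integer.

Answer: 0

Derivation:
Final LEFT:  [echo, hotel, alpha, delta, foxtrot, bravo, charlie]
Final RIGHT: [echo, foxtrot, alpha, delta, foxtrot, bravo, alpha]
i=0: L=echo R=echo -> agree -> echo
i=1: L=hotel, R=foxtrot=BASE -> take LEFT -> hotel
i=2: L=alpha R=alpha -> agree -> alpha
i=3: L=delta R=delta -> agree -> delta
i=4: L=foxtrot R=foxtrot -> agree -> foxtrot
i=5: L=bravo R=bravo -> agree -> bravo
i=6: L=charlie=BASE, R=alpha -> take RIGHT -> alpha
Conflict count: 0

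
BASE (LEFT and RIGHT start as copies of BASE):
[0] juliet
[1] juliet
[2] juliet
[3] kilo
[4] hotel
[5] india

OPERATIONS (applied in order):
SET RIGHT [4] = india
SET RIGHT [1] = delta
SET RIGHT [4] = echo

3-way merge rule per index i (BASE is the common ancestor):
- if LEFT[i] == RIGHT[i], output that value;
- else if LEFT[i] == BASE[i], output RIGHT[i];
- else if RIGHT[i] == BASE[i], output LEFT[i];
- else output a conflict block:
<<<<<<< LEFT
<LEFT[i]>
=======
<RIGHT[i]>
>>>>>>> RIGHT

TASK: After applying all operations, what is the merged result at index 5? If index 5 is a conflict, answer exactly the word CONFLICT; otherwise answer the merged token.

Final LEFT:  [juliet, juliet, juliet, kilo, hotel, india]
Final RIGHT: [juliet, delta, juliet, kilo, echo, india]
i=0: L=juliet R=juliet -> agree -> juliet
i=1: L=juliet=BASE, R=delta -> take RIGHT -> delta
i=2: L=juliet R=juliet -> agree -> juliet
i=3: L=kilo R=kilo -> agree -> kilo
i=4: L=hotel=BASE, R=echo -> take RIGHT -> echo
i=5: L=india R=india -> agree -> india
Index 5 -> india

Answer: india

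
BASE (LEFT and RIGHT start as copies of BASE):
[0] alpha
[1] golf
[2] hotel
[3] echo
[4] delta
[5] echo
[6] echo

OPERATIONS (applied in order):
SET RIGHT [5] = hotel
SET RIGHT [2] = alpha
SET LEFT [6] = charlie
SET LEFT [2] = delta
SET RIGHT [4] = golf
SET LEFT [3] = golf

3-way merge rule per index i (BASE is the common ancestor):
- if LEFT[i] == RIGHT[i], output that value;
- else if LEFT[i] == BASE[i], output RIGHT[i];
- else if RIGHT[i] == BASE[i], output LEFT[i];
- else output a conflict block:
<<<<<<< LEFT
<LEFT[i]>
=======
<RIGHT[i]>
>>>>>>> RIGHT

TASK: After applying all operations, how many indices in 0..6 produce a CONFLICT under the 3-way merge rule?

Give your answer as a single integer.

Answer: 1

Derivation:
Final LEFT:  [alpha, golf, delta, golf, delta, echo, charlie]
Final RIGHT: [alpha, golf, alpha, echo, golf, hotel, echo]
i=0: L=alpha R=alpha -> agree -> alpha
i=1: L=golf R=golf -> agree -> golf
i=2: BASE=hotel L=delta R=alpha all differ -> CONFLICT
i=3: L=golf, R=echo=BASE -> take LEFT -> golf
i=4: L=delta=BASE, R=golf -> take RIGHT -> golf
i=5: L=echo=BASE, R=hotel -> take RIGHT -> hotel
i=6: L=charlie, R=echo=BASE -> take LEFT -> charlie
Conflict count: 1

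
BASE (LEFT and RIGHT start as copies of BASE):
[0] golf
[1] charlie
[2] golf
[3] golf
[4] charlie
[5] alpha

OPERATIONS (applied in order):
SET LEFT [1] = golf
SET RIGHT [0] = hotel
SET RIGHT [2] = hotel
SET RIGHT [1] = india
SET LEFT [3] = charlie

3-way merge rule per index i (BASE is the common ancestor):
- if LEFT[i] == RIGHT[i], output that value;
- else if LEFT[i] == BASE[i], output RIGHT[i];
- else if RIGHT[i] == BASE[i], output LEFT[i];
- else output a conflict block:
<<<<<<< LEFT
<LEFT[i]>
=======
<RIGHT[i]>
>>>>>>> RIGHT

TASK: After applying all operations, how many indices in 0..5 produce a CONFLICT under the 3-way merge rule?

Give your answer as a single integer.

Final LEFT:  [golf, golf, golf, charlie, charlie, alpha]
Final RIGHT: [hotel, india, hotel, golf, charlie, alpha]
i=0: L=golf=BASE, R=hotel -> take RIGHT -> hotel
i=1: BASE=charlie L=golf R=india all differ -> CONFLICT
i=2: L=golf=BASE, R=hotel -> take RIGHT -> hotel
i=3: L=charlie, R=golf=BASE -> take LEFT -> charlie
i=4: L=charlie R=charlie -> agree -> charlie
i=5: L=alpha R=alpha -> agree -> alpha
Conflict count: 1

Answer: 1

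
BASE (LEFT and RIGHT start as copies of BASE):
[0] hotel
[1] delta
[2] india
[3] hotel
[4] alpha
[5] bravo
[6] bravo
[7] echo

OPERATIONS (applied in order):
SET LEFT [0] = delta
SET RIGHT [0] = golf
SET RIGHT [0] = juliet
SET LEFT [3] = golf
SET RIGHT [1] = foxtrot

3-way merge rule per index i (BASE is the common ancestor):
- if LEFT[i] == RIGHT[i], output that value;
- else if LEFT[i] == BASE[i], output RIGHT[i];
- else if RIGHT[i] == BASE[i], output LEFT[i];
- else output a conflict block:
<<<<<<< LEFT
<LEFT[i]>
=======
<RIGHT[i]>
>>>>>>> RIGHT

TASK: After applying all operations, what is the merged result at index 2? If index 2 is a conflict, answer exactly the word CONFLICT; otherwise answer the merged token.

Final LEFT:  [delta, delta, india, golf, alpha, bravo, bravo, echo]
Final RIGHT: [juliet, foxtrot, india, hotel, alpha, bravo, bravo, echo]
i=0: BASE=hotel L=delta R=juliet all differ -> CONFLICT
i=1: L=delta=BASE, R=foxtrot -> take RIGHT -> foxtrot
i=2: L=india R=india -> agree -> india
i=3: L=golf, R=hotel=BASE -> take LEFT -> golf
i=4: L=alpha R=alpha -> agree -> alpha
i=5: L=bravo R=bravo -> agree -> bravo
i=6: L=bravo R=bravo -> agree -> bravo
i=7: L=echo R=echo -> agree -> echo
Index 2 -> india

Answer: india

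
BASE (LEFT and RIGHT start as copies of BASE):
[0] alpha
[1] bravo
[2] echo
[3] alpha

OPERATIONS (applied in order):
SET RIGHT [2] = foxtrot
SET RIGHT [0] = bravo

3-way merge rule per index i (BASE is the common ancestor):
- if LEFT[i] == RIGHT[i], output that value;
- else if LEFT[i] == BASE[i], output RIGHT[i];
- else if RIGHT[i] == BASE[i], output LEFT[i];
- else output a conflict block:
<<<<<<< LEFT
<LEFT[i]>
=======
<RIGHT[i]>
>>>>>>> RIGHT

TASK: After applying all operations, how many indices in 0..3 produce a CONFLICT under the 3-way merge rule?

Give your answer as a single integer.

Final LEFT:  [alpha, bravo, echo, alpha]
Final RIGHT: [bravo, bravo, foxtrot, alpha]
i=0: L=alpha=BASE, R=bravo -> take RIGHT -> bravo
i=1: L=bravo R=bravo -> agree -> bravo
i=2: L=echo=BASE, R=foxtrot -> take RIGHT -> foxtrot
i=3: L=alpha R=alpha -> agree -> alpha
Conflict count: 0

Answer: 0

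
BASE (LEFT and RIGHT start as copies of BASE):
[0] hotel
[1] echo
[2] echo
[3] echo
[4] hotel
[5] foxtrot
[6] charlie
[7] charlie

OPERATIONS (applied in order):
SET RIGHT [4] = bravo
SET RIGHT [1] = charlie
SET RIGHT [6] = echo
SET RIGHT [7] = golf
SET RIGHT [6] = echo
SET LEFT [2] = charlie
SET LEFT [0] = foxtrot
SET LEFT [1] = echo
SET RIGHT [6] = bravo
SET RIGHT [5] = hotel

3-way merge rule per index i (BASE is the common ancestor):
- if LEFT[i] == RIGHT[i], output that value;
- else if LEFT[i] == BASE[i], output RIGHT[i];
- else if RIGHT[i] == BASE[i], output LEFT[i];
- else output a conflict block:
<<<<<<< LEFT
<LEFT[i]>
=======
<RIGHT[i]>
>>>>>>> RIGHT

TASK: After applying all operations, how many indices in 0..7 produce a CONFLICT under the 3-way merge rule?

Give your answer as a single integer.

Final LEFT:  [foxtrot, echo, charlie, echo, hotel, foxtrot, charlie, charlie]
Final RIGHT: [hotel, charlie, echo, echo, bravo, hotel, bravo, golf]
i=0: L=foxtrot, R=hotel=BASE -> take LEFT -> foxtrot
i=1: L=echo=BASE, R=charlie -> take RIGHT -> charlie
i=2: L=charlie, R=echo=BASE -> take LEFT -> charlie
i=3: L=echo R=echo -> agree -> echo
i=4: L=hotel=BASE, R=bravo -> take RIGHT -> bravo
i=5: L=foxtrot=BASE, R=hotel -> take RIGHT -> hotel
i=6: L=charlie=BASE, R=bravo -> take RIGHT -> bravo
i=7: L=charlie=BASE, R=golf -> take RIGHT -> golf
Conflict count: 0

Answer: 0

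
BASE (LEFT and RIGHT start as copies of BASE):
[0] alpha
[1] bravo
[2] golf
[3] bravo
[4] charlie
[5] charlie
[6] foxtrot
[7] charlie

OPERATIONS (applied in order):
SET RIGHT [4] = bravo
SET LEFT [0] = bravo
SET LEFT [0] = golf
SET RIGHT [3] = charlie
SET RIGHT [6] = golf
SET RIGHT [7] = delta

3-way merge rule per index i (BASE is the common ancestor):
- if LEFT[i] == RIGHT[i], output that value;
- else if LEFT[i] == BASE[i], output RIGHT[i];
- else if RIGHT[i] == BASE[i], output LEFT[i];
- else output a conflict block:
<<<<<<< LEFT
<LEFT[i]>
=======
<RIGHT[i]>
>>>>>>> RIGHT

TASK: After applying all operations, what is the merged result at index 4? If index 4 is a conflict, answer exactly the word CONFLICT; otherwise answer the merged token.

Answer: bravo

Derivation:
Final LEFT:  [golf, bravo, golf, bravo, charlie, charlie, foxtrot, charlie]
Final RIGHT: [alpha, bravo, golf, charlie, bravo, charlie, golf, delta]
i=0: L=golf, R=alpha=BASE -> take LEFT -> golf
i=1: L=bravo R=bravo -> agree -> bravo
i=2: L=golf R=golf -> agree -> golf
i=3: L=bravo=BASE, R=charlie -> take RIGHT -> charlie
i=4: L=charlie=BASE, R=bravo -> take RIGHT -> bravo
i=5: L=charlie R=charlie -> agree -> charlie
i=6: L=foxtrot=BASE, R=golf -> take RIGHT -> golf
i=7: L=charlie=BASE, R=delta -> take RIGHT -> delta
Index 4 -> bravo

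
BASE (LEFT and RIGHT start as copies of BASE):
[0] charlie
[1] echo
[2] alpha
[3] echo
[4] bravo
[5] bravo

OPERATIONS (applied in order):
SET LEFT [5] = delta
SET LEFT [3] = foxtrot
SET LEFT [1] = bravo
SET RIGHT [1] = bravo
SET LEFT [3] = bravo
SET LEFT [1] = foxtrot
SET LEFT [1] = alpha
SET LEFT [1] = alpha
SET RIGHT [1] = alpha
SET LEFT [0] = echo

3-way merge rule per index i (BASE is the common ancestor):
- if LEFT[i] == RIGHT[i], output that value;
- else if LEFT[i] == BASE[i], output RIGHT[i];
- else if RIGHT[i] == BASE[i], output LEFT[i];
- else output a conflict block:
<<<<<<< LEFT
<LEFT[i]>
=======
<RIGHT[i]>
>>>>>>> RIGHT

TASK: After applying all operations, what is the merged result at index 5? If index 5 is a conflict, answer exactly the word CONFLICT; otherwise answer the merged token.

Answer: delta

Derivation:
Final LEFT:  [echo, alpha, alpha, bravo, bravo, delta]
Final RIGHT: [charlie, alpha, alpha, echo, bravo, bravo]
i=0: L=echo, R=charlie=BASE -> take LEFT -> echo
i=1: L=alpha R=alpha -> agree -> alpha
i=2: L=alpha R=alpha -> agree -> alpha
i=3: L=bravo, R=echo=BASE -> take LEFT -> bravo
i=4: L=bravo R=bravo -> agree -> bravo
i=5: L=delta, R=bravo=BASE -> take LEFT -> delta
Index 5 -> delta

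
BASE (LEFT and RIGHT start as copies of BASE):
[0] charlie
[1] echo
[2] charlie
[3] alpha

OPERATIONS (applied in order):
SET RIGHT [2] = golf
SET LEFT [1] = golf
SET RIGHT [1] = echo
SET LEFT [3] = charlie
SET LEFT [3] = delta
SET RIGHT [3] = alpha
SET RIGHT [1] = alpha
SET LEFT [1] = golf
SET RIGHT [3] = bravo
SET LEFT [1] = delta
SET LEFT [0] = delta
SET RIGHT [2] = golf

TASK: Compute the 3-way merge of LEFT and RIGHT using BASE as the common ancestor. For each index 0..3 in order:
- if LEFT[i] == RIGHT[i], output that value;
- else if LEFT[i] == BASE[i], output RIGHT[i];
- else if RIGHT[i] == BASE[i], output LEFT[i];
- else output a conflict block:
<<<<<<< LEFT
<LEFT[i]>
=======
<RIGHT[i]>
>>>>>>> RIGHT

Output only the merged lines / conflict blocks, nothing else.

Final LEFT:  [delta, delta, charlie, delta]
Final RIGHT: [charlie, alpha, golf, bravo]
i=0: L=delta, R=charlie=BASE -> take LEFT -> delta
i=1: BASE=echo L=delta R=alpha all differ -> CONFLICT
i=2: L=charlie=BASE, R=golf -> take RIGHT -> golf
i=3: BASE=alpha L=delta R=bravo all differ -> CONFLICT

Answer: delta
<<<<<<< LEFT
delta
=======
alpha
>>>>>>> RIGHT
golf
<<<<<<< LEFT
delta
=======
bravo
>>>>>>> RIGHT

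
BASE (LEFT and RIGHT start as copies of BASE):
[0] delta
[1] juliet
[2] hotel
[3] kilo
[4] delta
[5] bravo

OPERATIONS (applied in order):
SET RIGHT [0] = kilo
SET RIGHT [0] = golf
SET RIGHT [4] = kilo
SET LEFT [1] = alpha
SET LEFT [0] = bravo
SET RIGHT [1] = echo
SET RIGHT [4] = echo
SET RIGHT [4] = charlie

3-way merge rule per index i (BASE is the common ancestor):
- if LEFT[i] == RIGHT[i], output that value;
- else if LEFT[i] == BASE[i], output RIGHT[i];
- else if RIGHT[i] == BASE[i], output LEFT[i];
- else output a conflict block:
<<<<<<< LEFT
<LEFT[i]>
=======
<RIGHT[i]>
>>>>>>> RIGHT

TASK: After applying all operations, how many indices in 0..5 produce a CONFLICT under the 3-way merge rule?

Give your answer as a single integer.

Answer: 2

Derivation:
Final LEFT:  [bravo, alpha, hotel, kilo, delta, bravo]
Final RIGHT: [golf, echo, hotel, kilo, charlie, bravo]
i=0: BASE=delta L=bravo R=golf all differ -> CONFLICT
i=1: BASE=juliet L=alpha R=echo all differ -> CONFLICT
i=2: L=hotel R=hotel -> agree -> hotel
i=3: L=kilo R=kilo -> agree -> kilo
i=4: L=delta=BASE, R=charlie -> take RIGHT -> charlie
i=5: L=bravo R=bravo -> agree -> bravo
Conflict count: 2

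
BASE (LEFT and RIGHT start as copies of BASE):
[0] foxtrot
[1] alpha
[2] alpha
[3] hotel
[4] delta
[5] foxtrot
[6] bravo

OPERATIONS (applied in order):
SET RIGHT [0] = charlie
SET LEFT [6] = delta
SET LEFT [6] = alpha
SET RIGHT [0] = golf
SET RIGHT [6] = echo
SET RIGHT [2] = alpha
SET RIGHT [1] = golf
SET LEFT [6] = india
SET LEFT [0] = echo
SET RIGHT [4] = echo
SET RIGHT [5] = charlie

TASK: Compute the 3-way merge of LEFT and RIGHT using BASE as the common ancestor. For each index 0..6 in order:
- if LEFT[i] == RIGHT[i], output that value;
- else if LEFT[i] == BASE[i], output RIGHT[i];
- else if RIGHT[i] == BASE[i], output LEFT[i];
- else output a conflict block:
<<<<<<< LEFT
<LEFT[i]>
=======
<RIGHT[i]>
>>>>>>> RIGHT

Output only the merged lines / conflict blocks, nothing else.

Final LEFT:  [echo, alpha, alpha, hotel, delta, foxtrot, india]
Final RIGHT: [golf, golf, alpha, hotel, echo, charlie, echo]
i=0: BASE=foxtrot L=echo R=golf all differ -> CONFLICT
i=1: L=alpha=BASE, R=golf -> take RIGHT -> golf
i=2: L=alpha R=alpha -> agree -> alpha
i=3: L=hotel R=hotel -> agree -> hotel
i=4: L=delta=BASE, R=echo -> take RIGHT -> echo
i=5: L=foxtrot=BASE, R=charlie -> take RIGHT -> charlie
i=6: BASE=bravo L=india R=echo all differ -> CONFLICT

Answer: <<<<<<< LEFT
echo
=======
golf
>>>>>>> RIGHT
golf
alpha
hotel
echo
charlie
<<<<<<< LEFT
india
=======
echo
>>>>>>> RIGHT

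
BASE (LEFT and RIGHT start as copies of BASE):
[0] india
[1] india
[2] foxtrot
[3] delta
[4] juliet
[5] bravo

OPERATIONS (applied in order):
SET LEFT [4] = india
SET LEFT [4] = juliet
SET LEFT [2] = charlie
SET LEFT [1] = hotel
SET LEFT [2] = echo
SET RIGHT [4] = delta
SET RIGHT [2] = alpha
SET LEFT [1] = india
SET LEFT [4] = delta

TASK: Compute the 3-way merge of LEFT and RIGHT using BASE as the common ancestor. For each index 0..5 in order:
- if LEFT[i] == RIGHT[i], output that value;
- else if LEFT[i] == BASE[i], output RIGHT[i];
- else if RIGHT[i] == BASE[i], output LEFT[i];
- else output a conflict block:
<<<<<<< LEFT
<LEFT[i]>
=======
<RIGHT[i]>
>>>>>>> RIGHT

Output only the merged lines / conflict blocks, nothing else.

Final LEFT:  [india, india, echo, delta, delta, bravo]
Final RIGHT: [india, india, alpha, delta, delta, bravo]
i=0: L=india R=india -> agree -> india
i=1: L=india R=india -> agree -> india
i=2: BASE=foxtrot L=echo R=alpha all differ -> CONFLICT
i=3: L=delta R=delta -> agree -> delta
i=4: L=delta R=delta -> agree -> delta
i=5: L=bravo R=bravo -> agree -> bravo

Answer: india
india
<<<<<<< LEFT
echo
=======
alpha
>>>>>>> RIGHT
delta
delta
bravo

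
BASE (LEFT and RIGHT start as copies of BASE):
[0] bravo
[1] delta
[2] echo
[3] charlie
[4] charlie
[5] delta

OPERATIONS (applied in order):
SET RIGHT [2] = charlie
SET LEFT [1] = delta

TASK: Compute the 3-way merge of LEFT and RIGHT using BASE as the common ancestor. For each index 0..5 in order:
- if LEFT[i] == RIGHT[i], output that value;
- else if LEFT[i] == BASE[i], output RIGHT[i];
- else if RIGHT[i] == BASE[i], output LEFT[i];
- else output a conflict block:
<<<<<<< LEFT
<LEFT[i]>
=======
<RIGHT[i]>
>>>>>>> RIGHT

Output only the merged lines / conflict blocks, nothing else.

Answer: bravo
delta
charlie
charlie
charlie
delta

Derivation:
Final LEFT:  [bravo, delta, echo, charlie, charlie, delta]
Final RIGHT: [bravo, delta, charlie, charlie, charlie, delta]
i=0: L=bravo R=bravo -> agree -> bravo
i=1: L=delta R=delta -> agree -> delta
i=2: L=echo=BASE, R=charlie -> take RIGHT -> charlie
i=3: L=charlie R=charlie -> agree -> charlie
i=4: L=charlie R=charlie -> agree -> charlie
i=5: L=delta R=delta -> agree -> delta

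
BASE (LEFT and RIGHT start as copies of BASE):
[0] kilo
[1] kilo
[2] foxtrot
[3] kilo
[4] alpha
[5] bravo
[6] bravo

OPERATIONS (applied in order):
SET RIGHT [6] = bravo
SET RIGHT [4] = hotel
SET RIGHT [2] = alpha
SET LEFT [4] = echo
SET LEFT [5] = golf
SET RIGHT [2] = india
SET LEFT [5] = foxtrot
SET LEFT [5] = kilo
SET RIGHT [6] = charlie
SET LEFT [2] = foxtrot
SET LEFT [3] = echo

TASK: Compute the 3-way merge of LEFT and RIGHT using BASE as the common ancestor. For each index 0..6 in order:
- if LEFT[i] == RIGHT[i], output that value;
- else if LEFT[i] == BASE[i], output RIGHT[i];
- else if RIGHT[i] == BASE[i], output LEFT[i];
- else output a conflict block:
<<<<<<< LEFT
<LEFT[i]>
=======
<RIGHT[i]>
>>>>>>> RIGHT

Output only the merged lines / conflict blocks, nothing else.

Final LEFT:  [kilo, kilo, foxtrot, echo, echo, kilo, bravo]
Final RIGHT: [kilo, kilo, india, kilo, hotel, bravo, charlie]
i=0: L=kilo R=kilo -> agree -> kilo
i=1: L=kilo R=kilo -> agree -> kilo
i=2: L=foxtrot=BASE, R=india -> take RIGHT -> india
i=3: L=echo, R=kilo=BASE -> take LEFT -> echo
i=4: BASE=alpha L=echo R=hotel all differ -> CONFLICT
i=5: L=kilo, R=bravo=BASE -> take LEFT -> kilo
i=6: L=bravo=BASE, R=charlie -> take RIGHT -> charlie

Answer: kilo
kilo
india
echo
<<<<<<< LEFT
echo
=======
hotel
>>>>>>> RIGHT
kilo
charlie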